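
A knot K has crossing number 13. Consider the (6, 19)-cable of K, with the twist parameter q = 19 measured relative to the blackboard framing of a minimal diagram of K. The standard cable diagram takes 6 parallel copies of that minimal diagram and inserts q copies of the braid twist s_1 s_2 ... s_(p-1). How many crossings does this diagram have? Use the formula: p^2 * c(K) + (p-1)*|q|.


Step 1: Each of the c(K) crossings of the companion diagram becomes p*p = p^2 crossings among the p parallel strands, and each of the |q| twists s_1 s_2 ... s_(p-1) adds (p-1) crossings.
  Crossings = p^2 * c(K) + (p-1)*|q|
Step 2: = 6^2 * 13 + (6-1)*19
Step 3: = 36*13 + 5*19
Step 4: = 468 + 95 = 563

563


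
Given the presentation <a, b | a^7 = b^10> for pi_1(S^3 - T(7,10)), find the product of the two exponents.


The relation is a^7 = b^10.
Product of exponents = 7 * 10
= 70

70


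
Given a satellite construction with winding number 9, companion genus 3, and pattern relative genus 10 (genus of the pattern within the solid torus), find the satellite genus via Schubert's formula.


Schubert: g(satellite) = g_rel(pattern) + |winding| * g(companion),
where g_rel(pattern) is the genus of the pattern relative to the solid torus.
= 10 + 9 * 3
= 10 + 27 = 37

37


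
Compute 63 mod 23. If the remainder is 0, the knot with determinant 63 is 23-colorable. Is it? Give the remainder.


Step 1: A knot is p-colorable if and only if p divides its determinant.
Step 2: Compute 63 mod 23.
63 = 2 * 23 + 17
Step 3: 63 mod 23 = 17
Step 4: The knot is 23-colorable: no

17


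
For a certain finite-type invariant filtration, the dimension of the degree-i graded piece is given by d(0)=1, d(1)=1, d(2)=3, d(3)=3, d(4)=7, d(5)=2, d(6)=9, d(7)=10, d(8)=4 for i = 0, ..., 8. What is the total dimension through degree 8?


Total dimension = d(0) + d(1) + ... + d(8)
= 1 + 1 + 3 + 3 + 7 + 2 + 9 + 10 + 4
= 40

40


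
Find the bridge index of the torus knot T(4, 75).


The bridge number of T(p,q) is min(p,q).
min(4, 75) = 4

4


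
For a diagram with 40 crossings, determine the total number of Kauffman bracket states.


Each crossing contributes 2 choices (A-smoothing or B-smoothing).
Total states = 2^40 = 1099511627776

1099511627776


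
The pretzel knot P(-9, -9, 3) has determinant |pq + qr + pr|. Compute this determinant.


Step 1: Compute pq + qr + pr.
pq = (-9)*(-9) = 81
qr = (-9)*3 = -27
pr = (-9)*3 = -27
pq + qr + pr = 81 + (-27) + (-27) = 27
Step 2: Take absolute value.
det(P(-9,-9,3)) = |27| = 27

27


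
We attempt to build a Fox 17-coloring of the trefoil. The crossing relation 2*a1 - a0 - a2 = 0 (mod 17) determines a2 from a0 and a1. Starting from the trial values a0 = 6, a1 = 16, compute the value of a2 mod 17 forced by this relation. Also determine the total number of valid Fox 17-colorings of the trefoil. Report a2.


Step 1: Apply the given crossing relation 2*a1 - a0 - a2 = 0 (mod 17).
  a2 = 2*a1 - a0 mod 17
  a2 = 2*16 - 6 mod 17
  a2 = 32 - 6 mod 17
  a2 = 26 mod 17 = 9
Step 2: The trefoil has determinant 3.
  Number of Fox p-colorings (p prime) is p^2 if p = 3, else p.
  Since 17 does not divide 3, only trivial (constant) colorings exist.
  (So the trial a0 = 6, a1 = 16 with a0 != a1 does NOT extend to a valid coloring of the whole trefoil: the other two crossing relations require 3*(a1 - a0) = 0 (mod 17), which fails.)
  Total colorings = 17
Step 3: a2 = 9, total Fox 17-colorings = 17

9


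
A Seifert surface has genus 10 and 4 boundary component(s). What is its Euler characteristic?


chi = 2 - 2g - b
= 2 - 2*10 - 4
= 2 - 20 - 4 = -22

-22


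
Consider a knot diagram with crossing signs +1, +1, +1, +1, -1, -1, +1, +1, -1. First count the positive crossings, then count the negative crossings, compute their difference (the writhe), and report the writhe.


Step 1: Count positive crossings (+1).
Positive crossings: 6
Step 2: Count negative crossings (-1).
Negative crossings: 3
Step 3: Writhe = (positive) - (negative)
w = 6 - 3 = 3
Step 4: |w| = 3, and w is positive

3


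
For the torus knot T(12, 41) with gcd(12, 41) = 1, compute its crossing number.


For a torus knot T(p, q) with gcd(p,q)=1,
the crossing number is min(p*(q-1), q*(p-1)).
p*(q-1) = 12*40 = 480
q*(p-1) = 41*11 = 451
min(480, 451) = 451

451


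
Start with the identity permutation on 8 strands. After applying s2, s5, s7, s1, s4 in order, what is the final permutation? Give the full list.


Starting with identity [1, 2, 3, 4, 5, 6, 7, 8].
Apply generators in sequence:
  After s2: [1, 3, 2, 4, 5, 6, 7, 8]
  After s5: [1, 3, 2, 4, 6, 5, 7, 8]
  After s7: [1, 3, 2, 4, 6, 5, 8, 7]
  After s1: [3, 1, 2, 4, 6, 5, 8, 7]
  After s4: [3, 1, 2, 6, 4, 5, 8, 7]
Final permutation: [3, 1, 2, 6, 4, 5, 8, 7]

[3, 1, 2, 6, 4, 5, 8, 7]


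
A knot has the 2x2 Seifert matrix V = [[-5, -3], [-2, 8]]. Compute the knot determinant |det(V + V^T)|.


Step 1: Form V + V^T where V = [[-5, -3], [-2, 8]]
  V^T = [[-5, -2], [-3, 8]]
  V + V^T = [[-10, -5], [-5, 16]]
Step 2: det(V + V^T) = (-10)*16 - (-5)*(-5)
  = -160 - 25 = -185
Step 3: Knot determinant = |det(V + V^T)| = |-185| = 185

185


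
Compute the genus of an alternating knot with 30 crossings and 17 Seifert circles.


For alternating knots, g = (c - s + 1)/2.
= (30 - 17 + 1)/2
= 14/2 = 7

7


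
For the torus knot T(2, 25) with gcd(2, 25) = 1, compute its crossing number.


For a torus knot T(p, q) with gcd(p,q)=1,
the crossing number is min(p*(q-1), q*(p-1)).
p*(q-1) = 2*24 = 48
q*(p-1) = 25*1 = 25
min(48, 25) = 25

25


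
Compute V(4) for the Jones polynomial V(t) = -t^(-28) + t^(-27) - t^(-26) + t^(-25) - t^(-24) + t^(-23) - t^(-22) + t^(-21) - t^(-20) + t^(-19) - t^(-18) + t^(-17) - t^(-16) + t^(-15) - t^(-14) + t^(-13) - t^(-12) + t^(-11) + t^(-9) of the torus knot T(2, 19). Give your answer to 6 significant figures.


Substituting t = 4 into V(t) = -t^(-28) + t^(-27) - t^(-26) + t^(-25) - t^(-24) + t^(-23) - t^(-22) + t^(-21) - t^(-20) + t^(-19) - t^(-18) + t^(-17) - t^(-16) + t^(-15) - t^(-14) + t^(-13) - t^(-12) + t^(-11) + t^(-9):
  (-)t^(-28) = -1.38778e-17
  (+)t^(-27) = 5.55112e-17
  (-)t^(-26) = -2.22045e-16
  (+)t^(-25) = 8.88178e-16
  (-)t^(-24) = -3.55271e-15
  (+)t^(-23) = 1.42109e-14
  (-)t^(-22) = -5.68434e-14
  (+)t^(-21) = 2.27374e-13
  (-)t^(-20) = -9.09495e-13
  (+)t^(-19) = 3.63798e-12
  (-)t^(-18) = -1.45519e-11
  (+)t^(-17) = 5.82077e-11
  (-)t^(-16) = -2.32831e-10
  (+)t^(-15) = 9.31323e-10
  (-)t^(-14) = -3.72529e-09
  (+)t^(-13) = 1.49012e-08
  (-)t^(-12) = -5.96046e-08
  (+)t^(-11) = 2.38419e-07
  (+)t^(-9) = 3.8147e-06
Sum = (-1.38778e-17) + (5.55112e-17) + (-2.22045e-16) + (8.88178e-16) + (-3.55271e-15) + (1.42109e-14) + (-5.68434e-14) + (2.27374e-13) + (-9.09495e-13) + (3.63798e-12) + (-1.45519e-11) + (5.82077e-11) + (-2.32831e-10) + (9.31323e-10) + (-3.72529e-09) + (1.49012e-08) + (-5.96046e-08) + (2.38419e-07) + (3.8147e-06)
= 4.005432129e-06
Rounded to 6 significant figures: 4.00543e-06

4.00543e-06


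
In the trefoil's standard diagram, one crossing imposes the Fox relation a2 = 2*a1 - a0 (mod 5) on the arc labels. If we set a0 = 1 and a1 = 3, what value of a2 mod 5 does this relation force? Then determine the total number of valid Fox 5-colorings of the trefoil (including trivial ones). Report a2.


Step 1: Apply the given crossing relation 2*a1 - a0 - a2 = 0 (mod 5).
  a2 = 2*a1 - a0 mod 5
  a2 = 2*3 - 1 mod 5
  a2 = 6 - 1 mod 5
  a2 = 5 mod 5 = 0
Step 2: The trefoil has determinant 3.
  Number of Fox p-colorings (p prime) is p^2 if p = 3, else p.
  Since 5 does not divide 3, only trivial (constant) colorings exist.
  (So the trial a0 = 1, a1 = 3 with a0 != a1 does NOT extend to a valid coloring of the whole trefoil: the other two crossing relations require 3*(a1 - a0) = 0 (mod 5), which fails.)
  Total colorings = 5
Step 3: a2 = 0, total Fox 5-colorings = 5

0


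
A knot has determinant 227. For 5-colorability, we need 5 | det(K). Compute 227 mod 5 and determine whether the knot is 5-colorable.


Step 1: A knot is p-colorable if and only if p divides its determinant.
Step 2: Compute 227 mod 5.
227 = 45 * 5 + 2
Step 3: 227 mod 5 = 2
Step 4: The knot is 5-colorable: no

2


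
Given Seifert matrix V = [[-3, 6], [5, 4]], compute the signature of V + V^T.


Step 1: V + V^T = [[-6, 11], [11, 8]]
Step 2: trace = 2, det = -169
Step 3: Discriminant = 2^2 - 4*(-169) = 680
Step 4: Eigenvalues: 14.0384, -12.0384
Step 5: Signature = (# positive eigenvalues) - (# negative eigenvalues) = 0

0


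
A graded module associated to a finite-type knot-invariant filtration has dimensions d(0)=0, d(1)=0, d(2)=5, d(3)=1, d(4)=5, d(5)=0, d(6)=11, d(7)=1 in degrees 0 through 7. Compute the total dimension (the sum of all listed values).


Total dimension = d(0) + d(1) + ... + d(7)
= 0 + 0 + 5 + 1 + 5 + 0 + 11 + 1
= 23

23


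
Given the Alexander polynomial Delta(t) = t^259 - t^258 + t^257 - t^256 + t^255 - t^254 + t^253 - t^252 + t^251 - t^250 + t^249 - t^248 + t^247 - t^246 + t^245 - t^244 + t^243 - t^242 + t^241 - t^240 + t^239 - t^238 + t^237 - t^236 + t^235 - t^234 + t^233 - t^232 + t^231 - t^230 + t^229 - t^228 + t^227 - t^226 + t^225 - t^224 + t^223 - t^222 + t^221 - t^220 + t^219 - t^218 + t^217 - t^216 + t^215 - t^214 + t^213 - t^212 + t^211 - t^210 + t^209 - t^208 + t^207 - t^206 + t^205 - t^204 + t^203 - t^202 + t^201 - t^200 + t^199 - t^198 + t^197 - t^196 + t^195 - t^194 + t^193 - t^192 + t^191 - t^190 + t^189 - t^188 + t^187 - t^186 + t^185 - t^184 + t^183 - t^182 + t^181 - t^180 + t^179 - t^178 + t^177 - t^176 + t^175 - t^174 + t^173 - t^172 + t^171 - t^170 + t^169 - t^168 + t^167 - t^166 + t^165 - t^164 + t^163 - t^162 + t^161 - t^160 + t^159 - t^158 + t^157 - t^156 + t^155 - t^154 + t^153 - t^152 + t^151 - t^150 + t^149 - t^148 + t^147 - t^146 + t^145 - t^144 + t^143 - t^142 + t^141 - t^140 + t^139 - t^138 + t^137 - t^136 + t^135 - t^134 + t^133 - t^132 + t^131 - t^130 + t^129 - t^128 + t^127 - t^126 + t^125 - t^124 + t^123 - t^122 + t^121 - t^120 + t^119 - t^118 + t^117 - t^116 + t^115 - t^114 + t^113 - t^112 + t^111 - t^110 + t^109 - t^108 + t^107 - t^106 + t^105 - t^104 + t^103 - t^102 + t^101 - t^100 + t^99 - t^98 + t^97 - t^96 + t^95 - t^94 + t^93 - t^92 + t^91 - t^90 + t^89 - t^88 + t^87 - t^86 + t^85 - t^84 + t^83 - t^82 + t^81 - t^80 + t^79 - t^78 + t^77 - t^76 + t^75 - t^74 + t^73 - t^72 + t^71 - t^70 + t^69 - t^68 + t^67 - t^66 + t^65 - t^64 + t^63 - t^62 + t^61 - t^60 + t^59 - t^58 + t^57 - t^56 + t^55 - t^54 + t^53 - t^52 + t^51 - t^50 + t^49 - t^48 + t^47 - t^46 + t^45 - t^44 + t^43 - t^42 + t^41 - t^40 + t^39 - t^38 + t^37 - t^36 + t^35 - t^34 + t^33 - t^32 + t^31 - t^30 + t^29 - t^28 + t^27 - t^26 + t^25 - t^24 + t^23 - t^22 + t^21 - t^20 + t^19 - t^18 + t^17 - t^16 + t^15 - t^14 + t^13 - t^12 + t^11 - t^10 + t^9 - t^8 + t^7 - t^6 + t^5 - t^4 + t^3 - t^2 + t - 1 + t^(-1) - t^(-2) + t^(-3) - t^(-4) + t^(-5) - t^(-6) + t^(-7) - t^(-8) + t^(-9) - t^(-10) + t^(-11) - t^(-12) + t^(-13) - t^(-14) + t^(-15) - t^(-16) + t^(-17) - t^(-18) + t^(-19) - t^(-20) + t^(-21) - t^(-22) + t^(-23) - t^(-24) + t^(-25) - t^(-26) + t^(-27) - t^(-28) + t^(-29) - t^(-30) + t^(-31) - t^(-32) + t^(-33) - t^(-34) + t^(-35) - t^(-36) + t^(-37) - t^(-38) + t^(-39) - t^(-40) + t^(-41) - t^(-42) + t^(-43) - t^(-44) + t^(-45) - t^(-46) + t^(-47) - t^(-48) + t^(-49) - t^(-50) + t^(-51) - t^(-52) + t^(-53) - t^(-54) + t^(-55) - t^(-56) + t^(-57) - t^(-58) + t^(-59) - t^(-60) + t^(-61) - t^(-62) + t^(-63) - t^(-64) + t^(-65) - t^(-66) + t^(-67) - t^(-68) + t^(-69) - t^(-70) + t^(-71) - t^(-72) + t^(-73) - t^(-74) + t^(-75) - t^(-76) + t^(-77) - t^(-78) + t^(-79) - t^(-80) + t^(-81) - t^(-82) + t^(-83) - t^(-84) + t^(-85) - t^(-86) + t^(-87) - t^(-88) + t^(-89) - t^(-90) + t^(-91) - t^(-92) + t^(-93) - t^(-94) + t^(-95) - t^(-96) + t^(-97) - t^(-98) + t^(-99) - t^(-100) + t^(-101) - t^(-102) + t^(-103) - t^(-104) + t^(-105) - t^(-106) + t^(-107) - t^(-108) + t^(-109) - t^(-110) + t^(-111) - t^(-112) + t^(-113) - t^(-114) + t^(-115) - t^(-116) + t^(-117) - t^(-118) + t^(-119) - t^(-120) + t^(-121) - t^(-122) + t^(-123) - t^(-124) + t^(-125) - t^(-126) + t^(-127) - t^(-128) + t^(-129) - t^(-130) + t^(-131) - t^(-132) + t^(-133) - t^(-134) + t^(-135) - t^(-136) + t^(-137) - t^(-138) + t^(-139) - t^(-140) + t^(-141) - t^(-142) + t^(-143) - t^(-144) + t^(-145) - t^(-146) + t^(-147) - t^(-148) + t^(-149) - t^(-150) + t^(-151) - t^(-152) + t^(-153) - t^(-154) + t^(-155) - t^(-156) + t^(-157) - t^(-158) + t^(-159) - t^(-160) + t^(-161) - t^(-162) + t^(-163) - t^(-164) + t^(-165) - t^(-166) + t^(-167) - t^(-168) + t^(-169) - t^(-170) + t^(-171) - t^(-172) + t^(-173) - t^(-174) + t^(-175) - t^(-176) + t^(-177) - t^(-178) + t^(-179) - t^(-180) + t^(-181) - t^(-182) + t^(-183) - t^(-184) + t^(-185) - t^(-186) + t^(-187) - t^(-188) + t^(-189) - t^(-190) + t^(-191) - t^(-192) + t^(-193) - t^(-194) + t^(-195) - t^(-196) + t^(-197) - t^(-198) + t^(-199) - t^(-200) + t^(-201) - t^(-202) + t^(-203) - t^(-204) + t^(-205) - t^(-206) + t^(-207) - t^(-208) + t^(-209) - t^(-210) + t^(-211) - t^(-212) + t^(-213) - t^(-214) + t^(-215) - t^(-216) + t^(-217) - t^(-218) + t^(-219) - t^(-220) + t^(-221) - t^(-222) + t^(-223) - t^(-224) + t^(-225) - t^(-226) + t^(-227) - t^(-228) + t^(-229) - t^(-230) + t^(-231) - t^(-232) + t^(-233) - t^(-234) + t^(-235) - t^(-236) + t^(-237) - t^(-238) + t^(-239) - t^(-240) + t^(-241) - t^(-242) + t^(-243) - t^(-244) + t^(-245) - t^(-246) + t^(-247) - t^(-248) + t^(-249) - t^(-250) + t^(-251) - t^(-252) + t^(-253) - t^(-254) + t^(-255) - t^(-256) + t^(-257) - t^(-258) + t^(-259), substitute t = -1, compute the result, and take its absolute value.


Step 1: The polynomial has 519 terms with alternating signs, exponents from 259 down to -259.
Step 2: Substitute t = -1. The i-th term has coefficient (-1)^i and exponent (m-i),
  so its value is (-1)^i * (-1)^(m-i) = (-1)^m = -1 for every i.
Step 3: All 519 terms equal -1, so Delta(-1) = 519 * (-1) = -519
Step 4: |Delta(-1)| = 519

519


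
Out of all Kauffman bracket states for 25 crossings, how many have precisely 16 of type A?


We choose which 16 of 25 crossings get A-smoothings.
C(25, 16) = 25! / (16! * 9!)
= 2042975

2042975


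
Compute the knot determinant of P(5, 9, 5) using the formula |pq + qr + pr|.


Step 1: Compute pq + qr + pr.
pq = 5*9 = 45
qr = 9*5 = 45
pr = 5*5 = 25
pq + qr + pr = 45 + 45 + 25 = 115
Step 2: Take absolute value.
det(P(5,9,5)) = |115| = 115

115


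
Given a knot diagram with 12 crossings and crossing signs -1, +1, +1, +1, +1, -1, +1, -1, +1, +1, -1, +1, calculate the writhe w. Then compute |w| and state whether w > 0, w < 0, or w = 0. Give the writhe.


Step 1: Count positive crossings (+1).
Positive crossings: 8
Step 2: Count negative crossings (-1).
Negative crossings: 4
Step 3: Writhe = (positive) - (negative)
w = 8 - 4 = 4
Step 4: |w| = 4, and w is positive

4


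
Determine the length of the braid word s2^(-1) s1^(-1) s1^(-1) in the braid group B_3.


The word length counts the number of generators (including inverses).
Listing each generator: s2^(-1), s1^(-1), s1^(-1)
There are 3 generators in this braid word.

3


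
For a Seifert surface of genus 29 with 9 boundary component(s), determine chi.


chi = 2 - 2g - b
= 2 - 2*29 - 9
= 2 - 58 - 9 = -65

-65


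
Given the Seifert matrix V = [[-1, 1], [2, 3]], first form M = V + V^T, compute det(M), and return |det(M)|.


Step 1: Form V + V^T where V = [[-1, 1], [2, 3]]
  V^T = [[-1, 2], [1, 3]]
  V + V^T = [[-2, 3], [3, 6]]
Step 2: det(V + V^T) = (-2)*6 - 3*3
  = -12 - 9 = -21
Step 3: Knot determinant = |det(V + V^T)| = |-21| = 21

21


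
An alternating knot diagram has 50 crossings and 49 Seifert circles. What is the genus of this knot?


For alternating knots, g = (c - s + 1)/2.
= (50 - 49 + 1)/2
= 2/2 = 1

1


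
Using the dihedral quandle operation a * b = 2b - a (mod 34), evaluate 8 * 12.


8 * 12 = 2*12 - 8 mod 34
= 24 - 8 mod 34
= 16 mod 34 = 16

16


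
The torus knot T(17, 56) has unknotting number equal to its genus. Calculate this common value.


For a torus knot T(p,q), both the unknotting number and genus equal (p-1)(q-1)/2.
= (17-1)(56-1)/2
= 16*55/2
= 880/2 = 440

440


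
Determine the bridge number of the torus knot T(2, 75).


The bridge number of T(p,q) is min(p,q).
min(2, 75) = 2

2


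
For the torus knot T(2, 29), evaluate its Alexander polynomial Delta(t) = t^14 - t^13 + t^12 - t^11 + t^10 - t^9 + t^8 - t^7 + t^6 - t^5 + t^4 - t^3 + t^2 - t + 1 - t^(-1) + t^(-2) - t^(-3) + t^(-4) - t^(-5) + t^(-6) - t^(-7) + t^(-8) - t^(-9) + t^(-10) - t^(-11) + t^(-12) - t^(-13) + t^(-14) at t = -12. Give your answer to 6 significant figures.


Substituting t = -12 into Delta(t) = t^14 - t^13 + t^12 - t^11 + t^10 - t^9 + t^8 - t^7 + t^6 - t^5 + t^4 - t^3 + t^2 - t + 1 - t^(-1) + t^(-2) - t^(-3) + t^(-4) - t^(-5) + t^(-6) - t^(-7) + t^(-8) - t^(-9) + t^(-10) - t^(-11) + t^(-12) - t^(-13) + t^(-14):
Term values: (1283918464548864) + (106993205379072) + (8916100448256) + (743008370688) + (61917364224) + (5159780352) + (429981696) + (35831808) + (2985984) + (248832) + (20736) + (1728) + (144) + (12) + (1) + (0.0833333) + (0.00694444) + (0.000578704) + (4.82253e-05) + (4.01878e-06) + (3.34898e-07) + (2.79082e-08) + (2.32568e-09) + (1.93807e-10) + (1.61506e-11) + (1.34588e-12) + (1.12157e-13) + (9.34639e-15) + (7.78866e-16)
Sum = 1.400638325e+15
Rounded to 6 significant figures: 1.40064e+15

1.40064e+15


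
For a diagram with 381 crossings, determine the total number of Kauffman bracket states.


Each crossing contributes 2 choices (A-smoothing or B-smoothing).
Total states = 2^381 = 4925250774549309901534880012517951725634967408808180833493536675530715221437151326426783281860614455100828498788352

4925250774549309901534880012517951725634967408808180833493536675530715221437151326426783281860614455100828498788352


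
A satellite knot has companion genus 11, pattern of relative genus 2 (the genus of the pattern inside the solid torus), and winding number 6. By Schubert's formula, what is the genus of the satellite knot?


Schubert: g(satellite) = g_rel(pattern) + |winding| * g(companion),
where g_rel(pattern) is the genus of the pattern relative to the solid torus.
= 2 + 6 * 11
= 2 + 66 = 68

68


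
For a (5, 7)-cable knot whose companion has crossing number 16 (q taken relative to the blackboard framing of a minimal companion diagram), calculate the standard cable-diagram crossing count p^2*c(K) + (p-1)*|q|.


Step 1: Each of the c(K) crossings of the companion diagram becomes p*p = p^2 crossings among the p parallel strands, and each of the |q| twists s_1 s_2 ... s_(p-1) adds (p-1) crossings.
  Crossings = p^2 * c(K) + (p-1)*|q|
Step 2: = 5^2 * 16 + (5-1)*7
Step 3: = 25*16 + 4*7
Step 4: = 400 + 28 = 428

428


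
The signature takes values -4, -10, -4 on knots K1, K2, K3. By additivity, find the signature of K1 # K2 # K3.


The signature is additive under connected sum.
signature(K1 # K2 # K3) = (-4) + (-10) + (-4)
= -18

-18


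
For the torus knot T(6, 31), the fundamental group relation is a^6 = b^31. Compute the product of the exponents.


The relation is a^6 = b^31.
Product of exponents = 6 * 31
= 186

186


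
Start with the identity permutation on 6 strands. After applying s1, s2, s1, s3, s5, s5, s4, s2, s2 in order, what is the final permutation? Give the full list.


Starting with identity [1, 2, 3, 4, 5, 6].
Apply generators in sequence:
  After s1: [2, 1, 3, 4, 5, 6]
  After s2: [2, 3, 1, 4, 5, 6]
  After s1: [3, 2, 1, 4, 5, 6]
  After s3: [3, 2, 4, 1, 5, 6]
  After s5: [3, 2, 4, 1, 6, 5]
  After s5: [3, 2, 4, 1, 5, 6]
  After s4: [3, 2, 4, 5, 1, 6]
  After s2: [3, 4, 2, 5, 1, 6]
  After s2: [3, 2, 4, 5, 1, 6]
Final permutation: [3, 2, 4, 5, 1, 6]

[3, 2, 4, 5, 1, 6]


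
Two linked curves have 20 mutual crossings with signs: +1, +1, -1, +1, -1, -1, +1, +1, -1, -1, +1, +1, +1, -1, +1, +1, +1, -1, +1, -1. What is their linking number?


Step 1: Count positive crossings: 12
Step 2: Count negative crossings: 8
Step 3: Sum of signs = 12 - 8 = 4
Step 4: Linking number = sum/2 = 4/2 = 2

2


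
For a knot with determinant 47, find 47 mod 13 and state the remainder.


Step 1: A knot is p-colorable if and only if p divides its determinant.
Step 2: Compute 47 mod 13.
47 = 3 * 13 + 8
Step 3: 47 mod 13 = 8
Step 4: The knot is 13-colorable: no

8


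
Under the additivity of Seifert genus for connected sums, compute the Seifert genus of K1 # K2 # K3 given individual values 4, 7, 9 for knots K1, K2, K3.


The Seifert genus is additive under connected sum.
Seifert genus(K1 # K2 # K3) = (4) + (7) + (9)
= 20

20


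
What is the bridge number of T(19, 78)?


The bridge number of T(p,q) is min(p,q).
min(19, 78) = 19

19


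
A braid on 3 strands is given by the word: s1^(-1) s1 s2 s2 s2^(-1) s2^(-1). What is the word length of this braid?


The word length counts the number of generators (including inverses).
Listing each generator: s1^(-1), s1, s2, s2, s2^(-1), s2^(-1)
There are 6 generators in this braid word.

6


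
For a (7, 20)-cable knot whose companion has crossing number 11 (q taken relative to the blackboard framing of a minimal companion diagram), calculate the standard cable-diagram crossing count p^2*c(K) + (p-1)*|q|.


Step 1: Each of the c(K) crossings of the companion diagram becomes p*p = p^2 crossings among the p parallel strands, and each of the |q| twists s_1 s_2 ... s_(p-1) adds (p-1) crossings.
  Crossings = p^2 * c(K) + (p-1)*|q|
Step 2: = 7^2 * 11 + (7-1)*20
Step 3: = 49*11 + 6*20
Step 4: = 539 + 120 = 659

659


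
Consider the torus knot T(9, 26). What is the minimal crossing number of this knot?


For a torus knot T(p, q) with gcd(p,q)=1,
the crossing number is min(p*(q-1), q*(p-1)).
p*(q-1) = 9*25 = 225
q*(p-1) = 26*8 = 208
min(225, 208) = 208

208


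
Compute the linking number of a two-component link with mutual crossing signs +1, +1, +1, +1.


Step 1: Count positive crossings: 4
Step 2: Count negative crossings: 0
Step 3: Sum of signs = 4 - 0 = 4
Step 4: Linking number = sum/2 = 4/2 = 2

2


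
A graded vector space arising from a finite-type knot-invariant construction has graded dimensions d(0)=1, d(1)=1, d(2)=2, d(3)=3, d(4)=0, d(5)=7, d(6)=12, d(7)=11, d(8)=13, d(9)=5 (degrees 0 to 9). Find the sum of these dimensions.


Total dimension = d(0) + d(1) + ... + d(9)
= 1 + 1 + 2 + 3 + 0 + 7 + 12 + 11 + 13 + 5
= 55

55


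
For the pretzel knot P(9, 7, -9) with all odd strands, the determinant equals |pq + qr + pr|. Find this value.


Step 1: Compute pq + qr + pr.
pq = 9*7 = 63
qr = 7*(-9) = -63
pr = 9*(-9) = -81
pq + qr + pr = 63 + (-63) + (-81) = -81
Step 2: Take absolute value.
det(P(9,7,-9)) = |-81| = 81

81


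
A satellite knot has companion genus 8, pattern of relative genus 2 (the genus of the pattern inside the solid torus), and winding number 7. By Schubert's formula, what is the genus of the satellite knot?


Schubert: g(satellite) = g_rel(pattern) + |winding| * g(companion),
where g_rel(pattern) is the genus of the pattern relative to the solid torus.
= 2 + 7 * 8
= 2 + 56 = 58

58


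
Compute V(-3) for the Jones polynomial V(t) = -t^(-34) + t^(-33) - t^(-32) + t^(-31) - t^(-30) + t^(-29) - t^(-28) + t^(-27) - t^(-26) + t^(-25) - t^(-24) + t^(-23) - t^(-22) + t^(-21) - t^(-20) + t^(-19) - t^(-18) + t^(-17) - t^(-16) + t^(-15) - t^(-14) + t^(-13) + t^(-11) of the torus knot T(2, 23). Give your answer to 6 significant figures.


Substituting t = -3 into V(t) = -t^(-34) + t^(-33) - t^(-32) + t^(-31) - t^(-30) + t^(-29) - t^(-28) + t^(-27) - t^(-26) + t^(-25) - t^(-24) + t^(-23) - t^(-22) + t^(-21) - t^(-20) + t^(-19) - t^(-18) + t^(-17) - t^(-16) + t^(-15) - t^(-14) + t^(-13) + t^(-11):
  (-)t^(-34) = -5.99622e-17
  (+)t^(-33) = -1.79887e-16
  (-)t^(-32) = -5.3966e-16
  (+)t^(-31) = -1.61898e-15
  (-)t^(-30) = -4.85694e-15
  (+)t^(-29) = -1.45708e-14
  (-)t^(-28) = -4.37124e-14
  (+)t^(-27) = -1.31137e-13
  (-)t^(-26) = -3.93412e-13
  (+)t^(-25) = -1.18024e-12
  (-)t^(-24) = -3.54071e-12
  (+)t^(-23) = -1.06221e-11
  (-)t^(-22) = -3.18664e-11
  (+)t^(-21) = -9.55991e-11
  (-)t^(-20) = -2.86797e-10
  (+)t^(-19) = -8.60392e-10
  (-)t^(-18) = -2.58117e-09
  (+)t^(-17) = -7.74352e-09
  (-)t^(-16) = -2.32306e-08
  (+)t^(-15) = -6.96917e-08
  (-)t^(-14) = -2.09075e-07
  (+)t^(-13) = -6.27225e-07
  (+)t^(-11) = -5.64503e-06
Sum = (-5.99622e-17) + (-1.79887e-16) + (-5.3966e-16) + (-1.61898e-15) + (-4.85694e-15) + (-1.45708e-14) + (-4.37124e-14) + (-1.31137e-13) + (-3.93412e-13) + (-1.18024e-12) + (-3.54071e-12) + (-1.06221e-11) + (-3.18664e-11) + (-9.55991e-11) + (-2.86797e-10) + (-8.60392e-10) + (-2.58117e-09) + (-7.74352e-09) + (-2.32306e-08) + (-6.96917e-08) + (-2.09075e-07) + (-6.27225e-07) + (-5.64503e-06)
= -6.585867481e-06
Rounded to 6 significant figures: -6.58587e-06

-6.58587e-06


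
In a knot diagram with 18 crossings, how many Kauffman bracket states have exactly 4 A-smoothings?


We choose which 4 of 18 crossings get A-smoothings.
C(18, 4) = 18! / (4! * 14!)
= 3060

3060


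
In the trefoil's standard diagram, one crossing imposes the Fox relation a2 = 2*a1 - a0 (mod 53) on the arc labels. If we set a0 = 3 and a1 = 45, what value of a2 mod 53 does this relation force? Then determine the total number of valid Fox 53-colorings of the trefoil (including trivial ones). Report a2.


Step 1: Apply the given crossing relation 2*a1 - a0 - a2 = 0 (mod 53).
  a2 = 2*a1 - a0 mod 53
  a2 = 2*45 - 3 mod 53
  a2 = 90 - 3 mod 53
  a2 = 87 mod 53 = 34
Step 2: The trefoil has determinant 3.
  Number of Fox p-colorings (p prime) is p^2 if p = 3, else p.
  Since 53 does not divide 3, only trivial (constant) colorings exist.
  (So the trial a0 = 3, a1 = 45 with a0 != a1 does NOT extend to a valid coloring of the whole trefoil: the other two crossing relations require 3*(a1 - a0) = 0 (mod 53), which fails.)
  Total colorings = 53
Step 3: a2 = 34, total Fox 53-colorings = 53

34


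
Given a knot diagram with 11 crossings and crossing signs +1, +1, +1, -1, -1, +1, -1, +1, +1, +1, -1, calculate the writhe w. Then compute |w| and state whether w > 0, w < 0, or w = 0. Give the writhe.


Step 1: Count positive crossings (+1).
Positive crossings: 7
Step 2: Count negative crossings (-1).
Negative crossings: 4
Step 3: Writhe = (positive) - (negative)
w = 7 - 4 = 3
Step 4: |w| = 3, and w is positive

3


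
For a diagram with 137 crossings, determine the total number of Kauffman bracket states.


Each crossing contributes 2 choices (A-smoothing or B-smoothing).
Total states = 2^137 = 174224571863520493293247799005065324265472

174224571863520493293247799005065324265472


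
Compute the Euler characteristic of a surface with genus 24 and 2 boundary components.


chi = 2 - 2g - b
= 2 - 2*24 - 2
= 2 - 48 - 2 = -48

-48


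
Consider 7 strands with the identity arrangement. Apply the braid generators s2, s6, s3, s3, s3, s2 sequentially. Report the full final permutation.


Starting with identity [1, 2, 3, 4, 5, 6, 7].
Apply generators in sequence:
  After s2: [1, 3, 2, 4, 5, 6, 7]
  After s6: [1, 3, 2, 4, 5, 7, 6]
  After s3: [1, 3, 4, 2, 5, 7, 6]
  After s3: [1, 3, 2, 4, 5, 7, 6]
  After s3: [1, 3, 4, 2, 5, 7, 6]
  After s2: [1, 4, 3, 2, 5, 7, 6]
Final permutation: [1, 4, 3, 2, 5, 7, 6]

[1, 4, 3, 2, 5, 7, 6]


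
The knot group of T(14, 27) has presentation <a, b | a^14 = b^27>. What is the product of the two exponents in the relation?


The relation is a^14 = b^27.
Product of exponents = 14 * 27
= 378

378


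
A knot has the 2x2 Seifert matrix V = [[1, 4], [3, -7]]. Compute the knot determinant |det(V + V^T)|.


Step 1: Form V + V^T where V = [[1, 4], [3, -7]]
  V^T = [[1, 3], [4, -7]]
  V + V^T = [[2, 7], [7, -14]]
Step 2: det(V + V^T) = 2*(-14) - 7*7
  = -28 - 49 = -77
Step 3: Knot determinant = |det(V + V^T)| = |-77| = 77

77


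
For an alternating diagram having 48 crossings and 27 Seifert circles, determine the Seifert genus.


For alternating knots, g = (c - s + 1)/2.
= (48 - 27 + 1)/2
= 22/2 = 11

11


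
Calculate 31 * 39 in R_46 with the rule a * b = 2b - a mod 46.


31 * 39 = 2*39 - 31 mod 46
= 78 - 31 mod 46
= 47 mod 46 = 1

1


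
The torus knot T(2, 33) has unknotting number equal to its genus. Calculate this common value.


For a torus knot T(p,q), both the unknotting number and genus equal (p-1)(q-1)/2.
= (2-1)(33-1)/2
= 1*32/2
= 32/2 = 16

16


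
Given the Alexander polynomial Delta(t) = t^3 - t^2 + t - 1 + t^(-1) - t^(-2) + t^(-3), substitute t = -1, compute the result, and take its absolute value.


Step 1: The polynomial has 7 terms with alternating signs, exponents from 3 down to -3.
Step 2: Substitute t = -1. The i-th term has coefficient (-1)^i and exponent (m-i),
  so its value is (-1)^i * (-1)^(m-i) = (-1)^m = -1 for every i.
Step 3: All 7 terms equal -1, so Delta(-1) = 7 * (-1) = -7
Step 4: |Delta(-1)| = 7

7


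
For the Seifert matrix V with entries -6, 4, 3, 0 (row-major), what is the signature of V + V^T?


Step 1: V + V^T = [[-12, 7], [7, 0]]
Step 2: trace = -12, det = -49
Step 3: Discriminant = (-12)^2 - 4*(-49) = 340
Step 4: Eigenvalues: 3.21954, -15.2195
Step 5: Signature = (# positive eigenvalues) - (# negative eigenvalues) = 0

0


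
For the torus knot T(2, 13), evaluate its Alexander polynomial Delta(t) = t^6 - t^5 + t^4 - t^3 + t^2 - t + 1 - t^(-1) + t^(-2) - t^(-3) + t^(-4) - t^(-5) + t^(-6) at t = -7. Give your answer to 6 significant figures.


Substituting t = -7 into Delta(t) = t^6 - t^5 + t^4 - t^3 + t^2 - t + 1 - t^(-1) + t^(-2) - t^(-3) + t^(-4) - t^(-5) + t^(-6):
Term values: (117649) + (16807) + (2401) + (343) + (49) + (7) + (1) + (0.142857) + (0.0204082) + (0.00291545) + (0.000416493) + (5.9499e-05) + (8.49986e-06)
Sum = 137257.1667
Rounded to 6 significant figures: 137257

137257


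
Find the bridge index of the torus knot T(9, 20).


The bridge number of T(p,q) is min(p,q).
min(9, 20) = 9

9


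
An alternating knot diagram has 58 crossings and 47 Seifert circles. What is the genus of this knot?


For alternating knots, g = (c - s + 1)/2.
= (58 - 47 + 1)/2
= 12/2 = 6

6


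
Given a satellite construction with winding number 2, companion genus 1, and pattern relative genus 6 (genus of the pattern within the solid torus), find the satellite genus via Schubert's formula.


Schubert: g(satellite) = g_rel(pattern) + |winding| * g(companion),
where g_rel(pattern) is the genus of the pattern relative to the solid torus.
= 6 + 2 * 1
= 6 + 2 = 8

8


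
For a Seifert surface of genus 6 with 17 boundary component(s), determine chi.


chi = 2 - 2g - b
= 2 - 2*6 - 17
= 2 - 12 - 17 = -27

-27


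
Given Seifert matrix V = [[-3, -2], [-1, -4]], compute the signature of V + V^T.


Step 1: V + V^T = [[-6, -3], [-3, -8]]
Step 2: trace = -14, det = 39
Step 3: Discriminant = (-14)^2 - 4*39 = 40
Step 4: Eigenvalues: -3.83772, -10.1623
Step 5: Signature = (# positive eigenvalues) - (# negative eigenvalues) = -2

-2


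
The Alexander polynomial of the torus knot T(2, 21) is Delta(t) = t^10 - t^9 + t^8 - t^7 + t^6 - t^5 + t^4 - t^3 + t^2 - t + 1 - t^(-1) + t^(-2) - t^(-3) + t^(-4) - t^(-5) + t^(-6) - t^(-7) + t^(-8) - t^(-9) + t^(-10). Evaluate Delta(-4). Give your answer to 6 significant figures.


Substituting t = -4 into Delta(t) = t^10 - t^9 + t^8 - t^7 + t^6 - t^5 + t^4 - t^3 + t^2 - t + 1 - t^(-1) + t^(-2) - t^(-3) + t^(-4) - t^(-5) + t^(-6) - t^(-7) + t^(-8) - t^(-9) + t^(-10):
Term values: (1048576) + (262144) + (65536) + (16384) + (4096) + (1024) + (256) + (64) + (16) + (4) + (1) + (0.25) + (0.0625) + (0.015625) + (0.00390625) + (0.000976562) + (0.000244141) + (6.10352e-05) + (1.52588e-05) + (3.8147e-06) + (9.53674e-07)
Sum = 1398101.333
Rounded to 6 significant figures: 1.3981e+06

1.3981e+06


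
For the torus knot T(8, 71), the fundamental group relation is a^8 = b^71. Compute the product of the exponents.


The relation is a^8 = b^71.
Product of exponents = 8 * 71
= 568

568


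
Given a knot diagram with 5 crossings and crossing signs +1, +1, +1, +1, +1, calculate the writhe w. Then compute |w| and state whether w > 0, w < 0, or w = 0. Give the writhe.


Step 1: Count positive crossings (+1).
Positive crossings: 5
Step 2: Count negative crossings (-1).
Negative crossings: 0
Step 3: Writhe = (positive) - (negative)
w = 5 - 0 = 5
Step 4: |w| = 5, and w is positive

5


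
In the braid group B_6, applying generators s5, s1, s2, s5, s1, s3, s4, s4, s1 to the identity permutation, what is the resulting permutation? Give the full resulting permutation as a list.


Starting with identity [1, 2, 3, 4, 5, 6].
Apply generators in sequence:
  After s5: [1, 2, 3, 4, 6, 5]
  After s1: [2, 1, 3, 4, 6, 5]
  After s2: [2, 3, 1, 4, 6, 5]
  After s5: [2, 3, 1, 4, 5, 6]
  After s1: [3, 2, 1, 4, 5, 6]
  After s3: [3, 2, 4, 1, 5, 6]
  After s4: [3, 2, 4, 5, 1, 6]
  After s4: [3, 2, 4, 1, 5, 6]
  After s1: [2, 3, 4, 1, 5, 6]
Final permutation: [2, 3, 4, 1, 5, 6]

[2, 3, 4, 1, 5, 6]


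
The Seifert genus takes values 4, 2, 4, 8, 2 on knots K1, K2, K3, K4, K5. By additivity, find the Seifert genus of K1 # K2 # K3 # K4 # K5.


The Seifert genus is additive under connected sum.
Seifert genus(K1 # K2 # K3 # K4 # K5) = (4) + (2) + (4) + (8) + (2)
= 20

20


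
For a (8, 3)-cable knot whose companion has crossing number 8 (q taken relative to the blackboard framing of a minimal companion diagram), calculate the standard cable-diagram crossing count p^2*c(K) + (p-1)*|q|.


Step 1: Each of the c(K) crossings of the companion diagram becomes p*p = p^2 crossings among the p parallel strands, and each of the |q| twists s_1 s_2 ... s_(p-1) adds (p-1) crossings.
  Crossings = p^2 * c(K) + (p-1)*|q|
Step 2: = 8^2 * 8 + (8-1)*3
Step 3: = 64*8 + 7*3
Step 4: = 512 + 21 = 533

533


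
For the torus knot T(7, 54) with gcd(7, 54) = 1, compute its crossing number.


For a torus knot T(p, q) with gcd(p,q)=1,
the crossing number is min(p*(q-1), q*(p-1)).
p*(q-1) = 7*53 = 371
q*(p-1) = 54*6 = 324
min(371, 324) = 324

324


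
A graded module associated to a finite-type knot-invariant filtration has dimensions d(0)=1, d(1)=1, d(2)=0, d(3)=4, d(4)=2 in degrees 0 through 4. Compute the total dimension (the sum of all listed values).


Total dimension = d(0) + d(1) + ... + d(4)
= 1 + 1 + 0 + 4 + 2
= 8

8


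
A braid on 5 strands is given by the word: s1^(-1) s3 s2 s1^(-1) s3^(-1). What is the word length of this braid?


The word length counts the number of generators (including inverses).
Listing each generator: s1^(-1), s3, s2, s1^(-1), s3^(-1)
There are 5 generators in this braid word.

5


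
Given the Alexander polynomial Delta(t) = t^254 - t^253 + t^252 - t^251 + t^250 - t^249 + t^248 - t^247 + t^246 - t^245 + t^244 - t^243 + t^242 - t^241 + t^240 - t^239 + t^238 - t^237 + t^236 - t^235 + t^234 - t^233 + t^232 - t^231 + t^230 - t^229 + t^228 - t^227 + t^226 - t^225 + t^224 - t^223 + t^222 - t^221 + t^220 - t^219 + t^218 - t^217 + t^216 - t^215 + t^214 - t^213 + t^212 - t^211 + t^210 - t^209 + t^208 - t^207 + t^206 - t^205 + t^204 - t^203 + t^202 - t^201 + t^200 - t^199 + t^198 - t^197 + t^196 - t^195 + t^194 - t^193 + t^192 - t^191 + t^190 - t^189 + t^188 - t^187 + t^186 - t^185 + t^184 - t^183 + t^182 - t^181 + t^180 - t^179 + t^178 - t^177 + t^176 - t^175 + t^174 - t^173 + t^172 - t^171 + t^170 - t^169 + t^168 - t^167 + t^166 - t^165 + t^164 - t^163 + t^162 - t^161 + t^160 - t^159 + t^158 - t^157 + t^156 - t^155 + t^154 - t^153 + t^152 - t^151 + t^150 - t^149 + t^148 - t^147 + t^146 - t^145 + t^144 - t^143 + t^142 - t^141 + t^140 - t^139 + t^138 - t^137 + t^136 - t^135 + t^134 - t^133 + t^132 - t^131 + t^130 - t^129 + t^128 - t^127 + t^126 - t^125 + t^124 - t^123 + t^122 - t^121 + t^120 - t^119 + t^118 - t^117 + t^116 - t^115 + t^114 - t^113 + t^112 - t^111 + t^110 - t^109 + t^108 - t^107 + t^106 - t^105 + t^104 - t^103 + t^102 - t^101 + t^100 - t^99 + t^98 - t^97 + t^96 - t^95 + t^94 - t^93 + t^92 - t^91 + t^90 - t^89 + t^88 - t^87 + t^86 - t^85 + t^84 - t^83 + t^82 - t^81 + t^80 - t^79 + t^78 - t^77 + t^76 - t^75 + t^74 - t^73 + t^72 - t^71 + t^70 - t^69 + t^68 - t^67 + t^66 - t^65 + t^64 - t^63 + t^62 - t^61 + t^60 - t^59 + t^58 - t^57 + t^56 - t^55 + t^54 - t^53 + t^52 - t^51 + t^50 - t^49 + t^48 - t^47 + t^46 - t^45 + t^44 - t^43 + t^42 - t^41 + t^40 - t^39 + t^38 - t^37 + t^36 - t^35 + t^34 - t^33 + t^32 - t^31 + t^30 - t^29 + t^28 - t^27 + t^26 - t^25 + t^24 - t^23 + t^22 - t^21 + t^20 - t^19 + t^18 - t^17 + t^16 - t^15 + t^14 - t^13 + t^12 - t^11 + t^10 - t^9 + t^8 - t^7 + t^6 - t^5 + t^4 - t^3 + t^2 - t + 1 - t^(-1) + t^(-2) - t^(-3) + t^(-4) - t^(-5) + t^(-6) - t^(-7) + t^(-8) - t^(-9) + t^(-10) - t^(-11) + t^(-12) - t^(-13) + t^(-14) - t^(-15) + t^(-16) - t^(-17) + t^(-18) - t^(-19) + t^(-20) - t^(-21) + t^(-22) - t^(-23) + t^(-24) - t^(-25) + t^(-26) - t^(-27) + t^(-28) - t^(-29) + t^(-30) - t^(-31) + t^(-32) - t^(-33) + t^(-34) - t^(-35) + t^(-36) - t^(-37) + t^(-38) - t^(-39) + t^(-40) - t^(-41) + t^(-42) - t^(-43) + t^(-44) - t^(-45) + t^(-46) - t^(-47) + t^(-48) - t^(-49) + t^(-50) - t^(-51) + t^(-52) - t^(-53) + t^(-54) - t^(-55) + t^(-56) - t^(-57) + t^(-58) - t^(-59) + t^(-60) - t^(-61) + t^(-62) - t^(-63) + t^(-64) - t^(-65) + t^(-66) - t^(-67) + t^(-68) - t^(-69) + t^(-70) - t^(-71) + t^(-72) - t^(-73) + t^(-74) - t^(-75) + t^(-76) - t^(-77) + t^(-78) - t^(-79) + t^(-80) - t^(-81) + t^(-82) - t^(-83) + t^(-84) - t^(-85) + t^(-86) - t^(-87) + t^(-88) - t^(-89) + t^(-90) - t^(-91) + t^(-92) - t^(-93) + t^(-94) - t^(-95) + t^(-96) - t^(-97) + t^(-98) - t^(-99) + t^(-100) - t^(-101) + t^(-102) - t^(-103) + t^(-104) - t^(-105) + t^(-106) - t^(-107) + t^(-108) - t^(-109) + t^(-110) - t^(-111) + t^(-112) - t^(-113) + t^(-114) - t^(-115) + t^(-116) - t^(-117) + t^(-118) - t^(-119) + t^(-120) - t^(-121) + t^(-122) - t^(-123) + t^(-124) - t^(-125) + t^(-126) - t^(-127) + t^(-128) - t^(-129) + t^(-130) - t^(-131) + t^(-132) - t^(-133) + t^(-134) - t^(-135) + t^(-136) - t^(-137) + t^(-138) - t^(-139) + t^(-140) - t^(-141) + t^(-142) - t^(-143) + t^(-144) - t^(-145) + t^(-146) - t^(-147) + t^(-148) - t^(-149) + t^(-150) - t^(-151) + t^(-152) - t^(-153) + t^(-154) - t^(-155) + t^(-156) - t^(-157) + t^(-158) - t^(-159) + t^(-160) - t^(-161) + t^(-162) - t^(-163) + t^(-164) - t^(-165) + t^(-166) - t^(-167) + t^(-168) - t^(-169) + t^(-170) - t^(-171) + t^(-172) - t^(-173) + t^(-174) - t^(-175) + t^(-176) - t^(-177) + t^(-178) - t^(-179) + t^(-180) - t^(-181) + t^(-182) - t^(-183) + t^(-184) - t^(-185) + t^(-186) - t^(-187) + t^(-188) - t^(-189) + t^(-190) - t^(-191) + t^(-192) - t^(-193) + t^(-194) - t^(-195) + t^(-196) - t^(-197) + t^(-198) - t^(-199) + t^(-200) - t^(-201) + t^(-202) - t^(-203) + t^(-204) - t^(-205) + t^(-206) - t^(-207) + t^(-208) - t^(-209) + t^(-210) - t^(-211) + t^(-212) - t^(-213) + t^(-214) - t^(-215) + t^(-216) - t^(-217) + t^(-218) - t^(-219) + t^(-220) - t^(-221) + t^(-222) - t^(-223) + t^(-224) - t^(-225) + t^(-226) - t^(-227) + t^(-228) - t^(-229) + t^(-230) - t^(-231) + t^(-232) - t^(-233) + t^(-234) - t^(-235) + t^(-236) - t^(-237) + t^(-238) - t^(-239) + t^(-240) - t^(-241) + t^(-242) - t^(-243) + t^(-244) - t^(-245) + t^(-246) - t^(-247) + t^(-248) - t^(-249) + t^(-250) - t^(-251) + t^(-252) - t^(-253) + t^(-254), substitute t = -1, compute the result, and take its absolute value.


Step 1: The polynomial has 509 terms with alternating signs, exponents from 254 down to -254.
Step 2: Substitute t = -1. The i-th term has coefficient (-1)^i and exponent (m-i),
  so its value is (-1)^i * (-1)^(m-i) = (-1)^m = 1 for every i.
Step 3: All 509 terms equal 1, so Delta(-1) = 509 * (1) = 509
Step 4: |Delta(-1)| = 509

509


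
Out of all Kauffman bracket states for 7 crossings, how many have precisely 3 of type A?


We choose which 3 of 7 crossings get A-smoothings.
C(7, 3) = 7! / (3! * 4!)
= 35

35


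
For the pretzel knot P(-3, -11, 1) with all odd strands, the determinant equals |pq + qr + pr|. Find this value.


Step 1: Compute pq + qr + pr.
pq = (-3)*(-11) = 33
qr = (-11)*1 = -11
pr = (-3)*1 = -3
pq + qr + pr = 33 + (-11) + (-3) = 19
Step 2: Take absolute value.
det(P(-3,-11,1)) = |19| = 19

19
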